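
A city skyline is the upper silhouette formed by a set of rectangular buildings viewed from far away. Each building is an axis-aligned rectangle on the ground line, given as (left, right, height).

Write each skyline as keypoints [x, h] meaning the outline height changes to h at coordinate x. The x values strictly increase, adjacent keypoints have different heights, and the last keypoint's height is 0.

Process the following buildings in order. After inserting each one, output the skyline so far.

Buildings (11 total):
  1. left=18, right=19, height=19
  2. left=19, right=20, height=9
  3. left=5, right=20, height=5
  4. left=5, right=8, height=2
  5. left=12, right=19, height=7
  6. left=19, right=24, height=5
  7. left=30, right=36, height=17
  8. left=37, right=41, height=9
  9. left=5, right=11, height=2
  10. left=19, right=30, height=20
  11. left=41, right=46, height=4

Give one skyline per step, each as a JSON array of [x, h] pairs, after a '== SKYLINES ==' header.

== SKYLINES ==
[[18,19],[19,0]]
[[18,19],[19,9],[20,0]]
[[5,5],[18,19],[19,9],[20,0]]
[[5,5],[18,19],[19,9],[20,0]]
[[5,5],[12,7],[18,19],[19,9],[20,0]]
[[5,5],[12,7],[18,19],[19,9],[20,5],[24,0]]
[[5,5],[12,7],[18,19],[19,9],[20,5],[24,0],[30,17],[36,0]]
[[5,5],[12,7],[18,19],[19,9],[20,5],[24,0],[30,17],[36,0],[37,9],[41,0]]
[[5,5],[12,7],[18,19],[19,9],[20,5],[24,0],[30,17],[36,0],[37,9],[41,0]]
[[5,5],[12,7],[18,19],[19,20],[30,17],[36,0],[37,9],[41,0]]
[[5,5],[12,7],[18,19],[19,20],[30,17],[36,0],[37,9],[41,4],[46,0]]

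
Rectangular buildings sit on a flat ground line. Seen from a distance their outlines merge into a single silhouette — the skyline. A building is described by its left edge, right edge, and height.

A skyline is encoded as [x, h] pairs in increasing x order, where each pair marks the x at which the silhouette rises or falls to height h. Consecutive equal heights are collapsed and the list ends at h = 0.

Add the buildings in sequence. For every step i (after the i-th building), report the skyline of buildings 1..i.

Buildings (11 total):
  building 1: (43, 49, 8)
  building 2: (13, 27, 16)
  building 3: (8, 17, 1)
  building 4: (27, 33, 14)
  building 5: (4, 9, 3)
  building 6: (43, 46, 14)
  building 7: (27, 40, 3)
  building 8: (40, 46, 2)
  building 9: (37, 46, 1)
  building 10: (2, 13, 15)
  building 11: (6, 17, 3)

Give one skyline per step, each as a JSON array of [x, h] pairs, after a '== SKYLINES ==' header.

== SKYLINES ==
[[43,8],[49,0]]
[[13,16],[27,0],[43,8],[49,0]]
[[8,1],[13,16],[27,0],[43,8],[49,0]]
[[8,1],[13,16],[27,14],[33,0],[43,8],[49,0]]
[[4,3],[9,1],[13,16],[27,14],[33,0],[43,8],[49,0]]
[[4,3],[9,1],[13,16],[27,14],[33,0],[43,14],[46,8],[49,0]]
[[4,3],[9,1],[13,16],[27,14],[33,3],[40,0],[43,14],[46,8],[49,0]]
[[4,3],[9,1],[13,16],[27,14],[33,3],[40,2],[43,14],[46,8],[49,0]]
[[4,3],[9,1],[13,16],[27,14],[33,3],[40,2],[43,14],[46,8],[49,0]]
[[2,15],[13,16],[27,14],[33,3],[40,2],[43,14],[46,8],[49,0]]
[[2,15],[13,16],[27,14],[33,3],[40,2],[43,14],[46,8],[49,0]]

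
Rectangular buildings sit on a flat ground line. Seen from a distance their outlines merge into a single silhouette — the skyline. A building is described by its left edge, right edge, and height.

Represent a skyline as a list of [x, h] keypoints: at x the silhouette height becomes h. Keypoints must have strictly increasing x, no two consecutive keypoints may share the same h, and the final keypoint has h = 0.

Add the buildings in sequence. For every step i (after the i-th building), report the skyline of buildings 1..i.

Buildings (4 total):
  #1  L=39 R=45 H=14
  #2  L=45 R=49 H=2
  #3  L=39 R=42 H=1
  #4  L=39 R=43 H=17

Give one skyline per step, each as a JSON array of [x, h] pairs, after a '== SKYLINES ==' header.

== SKYLINES ==
[[39,14],[45,0]]
[[39,14],[45,2],[49,0]]
[[39,14],[45,2],[49,0]]
[[39,17],[43,14],[45,2],[49,0]]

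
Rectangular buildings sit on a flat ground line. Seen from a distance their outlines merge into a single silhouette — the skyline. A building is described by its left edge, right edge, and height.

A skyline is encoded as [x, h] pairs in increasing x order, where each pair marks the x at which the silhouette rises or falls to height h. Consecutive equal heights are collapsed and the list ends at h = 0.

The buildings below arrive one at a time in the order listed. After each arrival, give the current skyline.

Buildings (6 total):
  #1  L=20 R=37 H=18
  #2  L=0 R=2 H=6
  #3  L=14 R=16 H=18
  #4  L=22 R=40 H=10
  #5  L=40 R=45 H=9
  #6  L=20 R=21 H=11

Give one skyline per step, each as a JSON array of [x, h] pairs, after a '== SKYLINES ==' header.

== SKYLINES ==
[[20,18],[37,0]]
[[0,6],[2,0],[20,18],[37,0]]
[[0,6],[2,0],[14,18],[16,0],[20,18],[37,0]]
[[0,6],[2,0],[14,18],[16,0],[20,18],[37,10],[40,0]]
[[0,6],[2,0],[14,18],[16,0],[20,18],[37,10],[40,9],[45,0]]
[[0,6],[2,0],[14,18],[16,0],[20,18],[37,10],[40,9],[45,0]]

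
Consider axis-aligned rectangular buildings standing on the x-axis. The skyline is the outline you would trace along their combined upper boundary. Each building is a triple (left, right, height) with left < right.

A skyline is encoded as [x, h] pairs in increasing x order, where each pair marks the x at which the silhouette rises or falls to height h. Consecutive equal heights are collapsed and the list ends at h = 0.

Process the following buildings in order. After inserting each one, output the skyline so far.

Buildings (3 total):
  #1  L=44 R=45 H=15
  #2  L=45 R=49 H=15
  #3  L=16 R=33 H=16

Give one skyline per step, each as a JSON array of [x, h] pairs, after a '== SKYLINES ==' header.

== SKYLINES ==
[[44,15],[45,0]]
[[44,15],[49,0]]
[[16,16],[33,0],[44,15],[49,0]]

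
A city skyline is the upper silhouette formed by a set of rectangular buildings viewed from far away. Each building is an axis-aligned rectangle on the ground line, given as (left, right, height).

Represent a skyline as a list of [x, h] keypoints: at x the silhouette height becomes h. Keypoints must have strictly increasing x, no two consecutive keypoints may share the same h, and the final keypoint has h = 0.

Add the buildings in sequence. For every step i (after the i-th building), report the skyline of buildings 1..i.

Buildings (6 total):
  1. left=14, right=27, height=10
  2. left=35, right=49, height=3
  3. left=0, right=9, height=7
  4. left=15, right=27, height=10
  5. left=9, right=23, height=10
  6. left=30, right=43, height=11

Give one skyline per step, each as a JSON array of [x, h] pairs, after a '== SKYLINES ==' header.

== SKYLINES ==
[[14,10],[27,0]]
[[14,10],[27,0],[35,3],[49,0]]
[[0,7],[9,0],[14,10],[27,0],[35,3],[49,0]]
[[0,7],[9,0],[14,10],[27,0],[35,3],[49,0]]
[[0,7],[9,10],[27,0],[35,3],[49,0]]
[[0,7],[9,10],[27,0],[30,11],[43,3],[49,0]]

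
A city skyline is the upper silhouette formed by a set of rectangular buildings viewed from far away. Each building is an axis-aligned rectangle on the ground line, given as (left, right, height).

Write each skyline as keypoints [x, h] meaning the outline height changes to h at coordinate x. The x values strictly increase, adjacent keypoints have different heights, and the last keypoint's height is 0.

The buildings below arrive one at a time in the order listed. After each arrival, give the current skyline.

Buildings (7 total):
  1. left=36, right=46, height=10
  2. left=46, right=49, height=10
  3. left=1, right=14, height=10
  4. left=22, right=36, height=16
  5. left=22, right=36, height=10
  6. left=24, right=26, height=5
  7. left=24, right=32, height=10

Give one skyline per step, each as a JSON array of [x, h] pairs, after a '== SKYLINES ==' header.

== SKYLINES ==
[[36,10],[46,0]]
[[36,10],[49,0]]
[[1,10],[14,0],[36,10],[49,0]]
[[1,10],[14,0],[22,16],[36,10],[49,0]]
[[1,10],[14,0],[22,16],[36,10],[49,0]]
[[1,10],[14,0],[22,16],[36,10],[49,0]]
[[1,10],[14,0],[22,16],[36,10],[49,0]]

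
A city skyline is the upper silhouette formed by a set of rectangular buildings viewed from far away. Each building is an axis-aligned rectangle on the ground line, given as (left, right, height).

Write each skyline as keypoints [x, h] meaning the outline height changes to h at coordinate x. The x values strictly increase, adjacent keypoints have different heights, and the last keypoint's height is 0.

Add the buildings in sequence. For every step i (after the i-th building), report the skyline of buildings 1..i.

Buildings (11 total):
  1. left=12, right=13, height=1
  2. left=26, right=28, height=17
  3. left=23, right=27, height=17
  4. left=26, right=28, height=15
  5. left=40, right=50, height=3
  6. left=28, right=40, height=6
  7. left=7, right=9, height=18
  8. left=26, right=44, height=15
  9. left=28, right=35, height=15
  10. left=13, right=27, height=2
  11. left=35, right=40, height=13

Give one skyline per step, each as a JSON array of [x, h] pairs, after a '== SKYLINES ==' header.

== SKYLINES ==
[[12,1],[13,0]]
[[12,1],[13,0],[26,17],[28,0]]
[[12,1],[13,0],[23,17],[28,0]]
[[12,1],[13,0],[23,17],[28,0]]
[[12,1],[13,0],[23,17],[28,0],[40,3],[50,0]]
[[12,1],[13,0],[23,17],[28,6],[40,3],[50,0]]
[[7,18],[9,0],[12,1],[13,0],[23,17],[28,6],[40,3],[50,0]]
[[7,18],[9,0],[12,1],[13,0],[23,17],[28,15],[44,3],[50,0]]
[[7,18],[9,0],[12,1],[13,0],[23,17],[28,15],[44,3],[50,0]]
[[7,18],[9,0],[12,1],[13,2],[23,17],[28,15],[44,3],[50,0]]
[[7,18],[9,0],[12,1],[13,2],[23,17],[28,15],[44,3],[50,0]]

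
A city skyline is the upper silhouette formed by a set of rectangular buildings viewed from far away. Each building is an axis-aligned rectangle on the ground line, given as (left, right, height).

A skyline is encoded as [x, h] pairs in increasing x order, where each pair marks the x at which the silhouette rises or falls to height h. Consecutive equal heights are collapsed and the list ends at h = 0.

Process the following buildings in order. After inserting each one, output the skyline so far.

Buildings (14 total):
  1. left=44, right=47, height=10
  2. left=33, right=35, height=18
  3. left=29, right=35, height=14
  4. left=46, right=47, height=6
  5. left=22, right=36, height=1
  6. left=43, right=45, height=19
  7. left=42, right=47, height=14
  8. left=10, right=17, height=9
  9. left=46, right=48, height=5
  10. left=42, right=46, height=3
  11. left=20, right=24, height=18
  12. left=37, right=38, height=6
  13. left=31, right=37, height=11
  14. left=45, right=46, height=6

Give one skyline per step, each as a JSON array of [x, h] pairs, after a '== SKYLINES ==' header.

== SKYLINES ==
[[44,10],[47,0]]
[[33,18],[35,0],[44,10],[47,0]]
[[29,14],[33,18],[35,0],[44,10],[47,0]]
[[29,14],[33,18],[35,0],[44,10],[47,0]]
[[22,1],[29,14],[33,18],[35,1],[36,0],[44,10],[47,0]]
[[22,1],[29,14],[33,18],[35,1],[36,0],[43,19],[45,10],[47,0]]
[[22,1],[29,14],[33,18],[35,1],[36,0],[42,14],[43,19],[45,14],[47,0]]
[[10,9],[17,0],[22,1],[29,14],[33,18],[35,1],[36,0],[42,14],[43,19],[45,14],[47,0]]
[[10,9],[17,0],[22,1],[29,14],[33,18],[35,1],[36,0],[42,14],[43,19],[45,14],[47,5],[48,0]]
[[10,9],[17,0],[22,1],[29,14],[33,18],[35,1],[36,0],[42,14],[43,19],[45,14],[47,5],[48,0]]
[[10,9],[17,0],[20,18],[24,1],[29,14],[33,18],[35,1],[36,0],[42,14],[43,19],[45,14],[47,5],[48,0]]
[[10,9],[17,0],[20,18],[24,1],[29,14],[33,18],[35,1],[36,0],[37,6],[38,0],[42,14],[43,19],[45,14],[47,5],[48,0]]
[[10,9],[17,0],[20,18],[24,1],[29,14],[33,18],[35,11],[37,6],[38,0],[42,14],[43,19],[45,14],[47,5],[48,0]]
[[10,9],[17,0],[20,18],[24,1],[29,14],[33,18],[35,11],[37,6],[38,0],[42,14],[43,19],[45,14],[47,5],[48,0]]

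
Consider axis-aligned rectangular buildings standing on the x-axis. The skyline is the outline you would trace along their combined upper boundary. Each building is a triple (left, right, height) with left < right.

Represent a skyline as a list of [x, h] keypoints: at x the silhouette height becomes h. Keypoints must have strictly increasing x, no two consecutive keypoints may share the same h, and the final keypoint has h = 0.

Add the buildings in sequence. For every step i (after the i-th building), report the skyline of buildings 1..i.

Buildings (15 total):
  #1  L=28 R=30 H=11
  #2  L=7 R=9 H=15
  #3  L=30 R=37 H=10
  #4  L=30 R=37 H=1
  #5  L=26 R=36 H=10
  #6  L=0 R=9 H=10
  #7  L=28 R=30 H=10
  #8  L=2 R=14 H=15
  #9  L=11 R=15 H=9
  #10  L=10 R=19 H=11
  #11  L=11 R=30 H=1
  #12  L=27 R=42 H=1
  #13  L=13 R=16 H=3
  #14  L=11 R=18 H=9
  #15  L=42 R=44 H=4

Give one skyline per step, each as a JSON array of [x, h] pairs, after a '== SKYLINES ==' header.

== SKYLINES ==
[[28,11],[30,0]]
[[7,15],[9,0],[28,11],[30,0]]
[[7,15],[9,0],[28,11],[30,10],[37,0]]
[[7,15],[9,0],[28,11],[30,10],[37,0]]
[[7,15],[9,0],[26,10],[28,11],[30,10],[37,0]]
[[0,10],[7,15],[9,0],[26,10],[28,11],[30,10],[37,0]]
[[0,10],[7,15],[9,0],[26,10],[28,11],[30,10],[37,0]]
[[0,10],[2,15],[14,0],[26,10],[28,11],[30,10],[37,0]]
[[0,10],[2,15],[14,9],[15,0],[26,10],[28,11],[30,10],[37,0]]
[[0,10],[2,15],[14,11],[19,0],[26,10],[28,11],[30,10],[37,0]]
[[0,10],[2,15],[14,11],[19,1],[26,10],[28,11],[30,10],[37,0]]
[[0,10],[2,15],[14,11],[19,1],[26,10],[28,11],[30,10],[37,1],[42,0]]
[[0,10],[2,15],[14,11],[19,1],[26,10],[28,11],[30,10],[37,1],[42,0]]
[[0,10],[2,15],[14,11],[19,1],[26,10],[28,11],[30,10],[37,1],[42,0]]
[[0,10],[2,15],[14,11],[19,1],[26,10],[28,11],[30,10],[37,1],[42,4],[44,0]]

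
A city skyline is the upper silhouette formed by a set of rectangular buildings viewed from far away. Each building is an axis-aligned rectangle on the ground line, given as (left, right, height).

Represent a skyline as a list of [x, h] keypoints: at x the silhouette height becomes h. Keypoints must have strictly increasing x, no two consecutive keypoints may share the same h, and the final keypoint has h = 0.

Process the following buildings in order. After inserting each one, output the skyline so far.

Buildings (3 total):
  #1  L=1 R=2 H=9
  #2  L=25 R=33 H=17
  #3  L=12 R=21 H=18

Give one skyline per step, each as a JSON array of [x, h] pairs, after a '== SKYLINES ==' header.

== SKYLINES ==
[[1,9],[2,0]]
[[1,9],[2,0],[25,17],[33,0]]
[[1,9],[2,0],[12,18],[21,0],[25,17],[33,0]]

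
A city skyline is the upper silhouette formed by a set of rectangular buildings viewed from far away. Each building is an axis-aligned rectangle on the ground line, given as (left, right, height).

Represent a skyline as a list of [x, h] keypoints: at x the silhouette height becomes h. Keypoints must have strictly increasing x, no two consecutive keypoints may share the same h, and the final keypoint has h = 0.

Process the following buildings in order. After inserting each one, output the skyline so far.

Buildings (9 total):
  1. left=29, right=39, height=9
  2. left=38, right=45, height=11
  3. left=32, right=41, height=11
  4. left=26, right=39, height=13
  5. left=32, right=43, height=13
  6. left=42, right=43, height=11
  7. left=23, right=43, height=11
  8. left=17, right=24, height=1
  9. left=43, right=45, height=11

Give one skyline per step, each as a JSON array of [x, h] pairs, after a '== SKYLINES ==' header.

== SKYLINES ==
[[29,9],[39,0]]
[[29,9],[38,11],[45,0]]
[[29,9],[32,11],[45,0]]
[[26,13],[39,11],[45,0]]
[[26,13],[43,11],[45,0]]
[[26,13],[43,11],[45,0]]
[[23,11],[26,13],[43,11],[45,0]]
[[17,1],[23,11],[26,13],[43,11],[45,0]]
[[17,1],[23,11],[26,13],[43,11],[45,0]]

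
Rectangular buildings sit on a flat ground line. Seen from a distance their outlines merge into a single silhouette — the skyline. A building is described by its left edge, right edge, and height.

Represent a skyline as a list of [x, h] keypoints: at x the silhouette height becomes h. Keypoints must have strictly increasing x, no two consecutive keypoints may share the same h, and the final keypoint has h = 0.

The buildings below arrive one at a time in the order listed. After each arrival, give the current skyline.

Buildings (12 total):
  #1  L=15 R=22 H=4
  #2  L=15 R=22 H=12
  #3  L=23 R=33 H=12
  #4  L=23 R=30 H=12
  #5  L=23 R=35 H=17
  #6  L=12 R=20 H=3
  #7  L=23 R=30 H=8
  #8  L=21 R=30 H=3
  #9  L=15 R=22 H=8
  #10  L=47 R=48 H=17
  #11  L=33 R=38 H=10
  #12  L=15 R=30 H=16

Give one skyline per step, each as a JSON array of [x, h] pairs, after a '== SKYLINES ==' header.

== SKYLINES ==
[[15,4],[22,0]]
[[15,12],[22,0]]
[[15,12],[22,0],[23,12],[33,0]]
[[15,12],[22,0],[23,12],[33,0]]
[[15,12],[22,0],[23,17],[35,0]]
[[12,3],[15,12],[22,0],[23,17],[35,0]]
[[12,3],[15,12],[22,0],[23,17],[35,0]]
[[12,3],[15,12],[22,3],[23,17],[35,0]]
[[12,3],[15,12],[22,3],[23,17],[35,0]]
[[12,3],[15,12],[22,3],[23,17],[35,0],[47,17],[48,0]]
[[12,3],[15,12],[22,3],[23,17],[35,10],[38,0],[47,17],[48,0]]
[[12,3],[15,16],[23,17],[35,10],[38,0],[47,17],[48,0]]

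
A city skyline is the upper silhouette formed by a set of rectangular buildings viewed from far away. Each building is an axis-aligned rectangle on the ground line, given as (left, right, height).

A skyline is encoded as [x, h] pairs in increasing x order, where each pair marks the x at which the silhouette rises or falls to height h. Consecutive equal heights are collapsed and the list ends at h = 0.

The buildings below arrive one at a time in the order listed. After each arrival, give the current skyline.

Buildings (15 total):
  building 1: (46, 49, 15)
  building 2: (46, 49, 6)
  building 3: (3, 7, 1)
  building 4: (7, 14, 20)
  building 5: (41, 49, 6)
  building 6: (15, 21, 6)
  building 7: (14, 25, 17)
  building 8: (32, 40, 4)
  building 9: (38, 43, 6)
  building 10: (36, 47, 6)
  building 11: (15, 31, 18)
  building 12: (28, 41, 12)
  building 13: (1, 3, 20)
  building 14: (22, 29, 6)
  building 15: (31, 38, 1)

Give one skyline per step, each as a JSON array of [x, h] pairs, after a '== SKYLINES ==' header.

== SKYLINES ==
[[46,15],[49,0]]
[[46,15],[49,0]]
[[3,1],[7,0],[46,15],[49,0]]
[[3,1],[7,20],[14,0],[46,15],[49,0]]
[[3,1],[7,20],[14,0],[41,6],[46,15],[49,0]]
[[3,1],[7,20],[14,0],[15,6],[21,0],[41,6],[46,15],[49,0]]
[[3,1],[7,20],[14,17],[25,0],[41,6],[46,15],[49,0]]
[[3,1],[7,20],[14,17],[25,0],[32,4],[40,0],[41,6],[46,15],[49,0]]
[[3,1],[7,20],[14,17],[25,0],[32,4],[38,6],[46,15],[49,0]]
[[3,1],[7,20],[14,17],[25,0],[32,4],[36,6],[46,15],[49,0]]
[[3,1],[7,20],[14,17],[15,18],[31,0],[32,4],[36,6],[46,15],[49,0]]
[[3,1],[7,20],[14,17],[15,18],[31,12],[41,6],[46,15],[49,0]]
[[1,20],[3,1],[7,20],[14,17],[15,18],[31,12],[41,6],[46,15],[49,0]]
[[1,20],[3,1],[7,20],[14,17],[15,18],[31,12],[41,6],[46,15],[49,0]]
[[1,20],[3,1],[7,20],[14,17],[15,18],[31,12],[41,6],[46,15],[49,0]]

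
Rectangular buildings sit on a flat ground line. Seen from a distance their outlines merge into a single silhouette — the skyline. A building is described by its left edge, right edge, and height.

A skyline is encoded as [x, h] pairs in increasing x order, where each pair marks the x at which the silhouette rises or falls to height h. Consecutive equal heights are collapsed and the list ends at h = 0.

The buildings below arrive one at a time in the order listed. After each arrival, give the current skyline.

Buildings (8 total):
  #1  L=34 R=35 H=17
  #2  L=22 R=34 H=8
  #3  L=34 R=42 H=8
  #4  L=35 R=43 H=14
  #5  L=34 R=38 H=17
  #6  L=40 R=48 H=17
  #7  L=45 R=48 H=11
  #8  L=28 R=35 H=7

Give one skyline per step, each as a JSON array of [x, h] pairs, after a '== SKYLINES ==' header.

== SKYLINES ==
[[34,17],[35,0]]
[[22,8],[34,17],[35,0]]
[[22,8],[34,17],[35,8],[42,0]]
[[22,8],[34,17],[35,14],[43,0]]
[[22,8],[34,17],[38,14],[43,0]]
[[22,8],[34,17],[38,14],[40,17],[48,0]]
[[22,8],[34,17],[38,14],[40,17],[48,0]]
[[22,8],[34,17],[38,14],[40,17],[48,0]]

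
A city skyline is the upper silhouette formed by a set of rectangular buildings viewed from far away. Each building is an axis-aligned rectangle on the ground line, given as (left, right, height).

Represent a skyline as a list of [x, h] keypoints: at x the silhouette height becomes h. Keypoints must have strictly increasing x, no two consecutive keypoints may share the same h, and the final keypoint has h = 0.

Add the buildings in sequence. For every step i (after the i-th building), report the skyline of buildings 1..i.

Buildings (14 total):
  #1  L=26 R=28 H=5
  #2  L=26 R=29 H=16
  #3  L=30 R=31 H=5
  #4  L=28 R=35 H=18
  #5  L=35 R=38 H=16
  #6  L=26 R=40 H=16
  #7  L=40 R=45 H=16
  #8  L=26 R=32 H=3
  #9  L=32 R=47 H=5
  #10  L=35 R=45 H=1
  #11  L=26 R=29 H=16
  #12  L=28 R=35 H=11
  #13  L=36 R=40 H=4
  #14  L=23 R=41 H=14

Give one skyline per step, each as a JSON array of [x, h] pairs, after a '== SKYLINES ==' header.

== SKYLINES ==
[[26,5],[28,0]]
[[26,16],[29,0]]
[[26,16],[29,0],[30,5],[31,0]]
[[26,16],[28,18],[35,0]]
[[26,16],[28,18],[35,16],[38,0]]
[[26,16],[28,18],[35,16],[40,0]]
[[26,16],[28,18],[35,16],[45,0]]
[[26,16],[28,18],[35,16],[45,0]]
[[26,16],[28,18],[35,16],[45,5],[47,0]]
[[26,16],[28,18],[35,16],[45,5],[47,0]]
[[26,16],[28,18],[35,16],[45,5],[47,0]]
[[26,16],[28,18],[35,16],[45,5],[47,0]]
[[26,16],[28,18],[35,16],[45,5],[47,0]]
[[23,14],[26,16],[28,18],[35,16],[45,5],[47,0]]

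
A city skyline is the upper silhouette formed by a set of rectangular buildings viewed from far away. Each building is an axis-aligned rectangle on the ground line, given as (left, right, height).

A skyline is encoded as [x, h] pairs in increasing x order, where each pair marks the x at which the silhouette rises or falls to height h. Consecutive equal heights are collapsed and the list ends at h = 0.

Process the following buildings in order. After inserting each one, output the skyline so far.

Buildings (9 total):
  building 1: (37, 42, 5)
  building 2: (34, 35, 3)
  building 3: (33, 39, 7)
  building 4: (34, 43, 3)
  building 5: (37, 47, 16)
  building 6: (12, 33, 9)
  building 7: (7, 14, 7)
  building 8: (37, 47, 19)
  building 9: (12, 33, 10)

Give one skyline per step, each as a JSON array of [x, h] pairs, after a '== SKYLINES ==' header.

== SKYLINES ==
[[37,5],[42,0]]
[[34,3],[35,0],[37,5],[42,0]]
[[33,7],[39,5],[42,0]]
[[33,7],[39,5],[42,3],[43,0]]
[[33,7],[37,16],[47,0]]
[[12,9],[33,7],[37,16],[47,0]]
[[7,7],[12,9],[33,7],[37,16],[47,0]]
[[7,7],[12,9],[33,7],[37,19],[47,0]]
[[7,7],[12,10],[33,7],[37,19],[47,0]]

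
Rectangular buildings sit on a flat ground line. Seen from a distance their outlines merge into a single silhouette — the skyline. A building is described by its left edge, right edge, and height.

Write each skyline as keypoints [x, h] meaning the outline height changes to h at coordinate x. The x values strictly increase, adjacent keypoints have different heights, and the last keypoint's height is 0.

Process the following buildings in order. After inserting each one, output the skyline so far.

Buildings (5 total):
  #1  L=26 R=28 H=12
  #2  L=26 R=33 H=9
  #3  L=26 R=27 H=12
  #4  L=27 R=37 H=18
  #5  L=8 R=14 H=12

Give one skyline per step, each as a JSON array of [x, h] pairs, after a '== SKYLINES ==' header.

== SKYLINES ==
[[26,12],[28,0]]
[[26,12],[28,9],[33,0]]
[[26,12],[28,9],[33,0]]
[[26,12],[27,18],[37,0]]
[[8,12],[14,0],[26,12],[27,18],[37,0]]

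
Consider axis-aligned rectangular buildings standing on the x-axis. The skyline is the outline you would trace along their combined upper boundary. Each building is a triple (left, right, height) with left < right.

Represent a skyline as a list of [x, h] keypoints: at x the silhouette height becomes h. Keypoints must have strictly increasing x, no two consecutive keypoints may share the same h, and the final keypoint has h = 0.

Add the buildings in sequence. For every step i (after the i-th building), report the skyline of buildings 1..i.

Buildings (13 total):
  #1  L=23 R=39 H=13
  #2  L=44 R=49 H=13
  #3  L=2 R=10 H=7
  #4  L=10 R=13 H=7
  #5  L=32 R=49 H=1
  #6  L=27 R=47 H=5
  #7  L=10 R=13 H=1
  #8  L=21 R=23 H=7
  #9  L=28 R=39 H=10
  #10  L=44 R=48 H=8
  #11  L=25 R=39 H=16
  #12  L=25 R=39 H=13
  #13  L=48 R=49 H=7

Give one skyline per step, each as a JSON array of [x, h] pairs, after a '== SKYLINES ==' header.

== SKYLINES ==
[[23,13],[39,0]]
[[23,13],[39,0],[44,13],[49,0]]
[[2,7],[10,0],[23,13],[39,0],[44,13],[49,0]]
[[2,7],[13,0],[23,13],[39,0],[44,13],[49,0]]
[[2,7],[13,0],[23,13],[39,1],[44,13],[49,0]]
[[2,7],[13,0],[23,13],[39,5],[44,13],[49,0]]
[[2,7],[13,0],[23,13],[39,5],[44,13],[49,0]]
[[2,7],[13,0],[21,7],[23,13],[39,5],[44,13],[49,0]]
[[2,7],[13,0],[21,7],[23,13],[39,5],[44,13],[49,0]]
[[2,7],[13,0],[21,7],[23,13],[39,5],[44,13],[49,0]]
[[2,7],[13,0],[21,7],[23,13],[25,16],[39,5],[44,13],[49,0]]
[[2,7],[13,0],[21,7],[23,13],[25,16],[39,5],[44,13],[49,0]]
[[2,7],[13,0],[21,7],[23,13],[25,16],[39,5],[44,13],[49,0]]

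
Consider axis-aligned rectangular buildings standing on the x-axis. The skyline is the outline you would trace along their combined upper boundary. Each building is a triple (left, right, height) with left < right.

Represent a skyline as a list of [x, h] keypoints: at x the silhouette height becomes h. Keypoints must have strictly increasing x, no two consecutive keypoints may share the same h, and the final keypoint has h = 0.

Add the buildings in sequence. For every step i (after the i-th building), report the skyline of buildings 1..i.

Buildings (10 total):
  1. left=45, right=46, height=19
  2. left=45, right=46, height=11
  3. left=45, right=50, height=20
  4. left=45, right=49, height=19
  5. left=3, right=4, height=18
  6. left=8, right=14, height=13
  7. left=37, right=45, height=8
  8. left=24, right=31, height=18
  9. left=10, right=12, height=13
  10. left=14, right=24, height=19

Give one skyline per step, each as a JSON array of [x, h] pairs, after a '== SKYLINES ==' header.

== SKYLINES ==
[[45,19],[46,0]]
[[45,19],[46,0]]
[[45,20],[50,0]]
[[45,20],[50,0]]
[[3,18],[4,0],[45,20],[50,0]]
[[3,18],[4,0],[8,13],[14,0],[45,20],[50,0]]
[[3,18],[4,0],[8,13],[14,0],[37,8],[45,20],[50,0]]
[[3,18],[4,0],[8,13],[14,0],[24,18],[31,0],[37,8],[45,20],[50,0]]
[[3,18],[4,0],[8,13],[14,0],[24,18],[31,0],[37,8],[45,20],[50,0]]
[[3,18],[4,0],[8,13],[14,19],[24,18],[31,0],[37,8],[45,20],[50,0]]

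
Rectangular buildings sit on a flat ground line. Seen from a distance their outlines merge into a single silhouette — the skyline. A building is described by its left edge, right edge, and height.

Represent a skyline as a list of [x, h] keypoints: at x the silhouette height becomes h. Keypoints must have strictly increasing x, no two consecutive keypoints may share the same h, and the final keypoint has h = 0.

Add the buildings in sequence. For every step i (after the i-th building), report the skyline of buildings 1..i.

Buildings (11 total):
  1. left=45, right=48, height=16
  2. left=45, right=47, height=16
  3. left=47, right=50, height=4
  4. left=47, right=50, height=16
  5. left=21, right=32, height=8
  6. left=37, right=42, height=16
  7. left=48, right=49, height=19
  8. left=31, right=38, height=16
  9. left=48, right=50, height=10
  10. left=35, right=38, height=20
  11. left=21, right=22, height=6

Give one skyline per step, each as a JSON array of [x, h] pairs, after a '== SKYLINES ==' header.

== SKYLINES ==
[[45,16],[48,0]]
[[45,16],[48,0]]
[[45,16],[48,4],[50,0]]
[[45,16],[50,0]]
[[21,8],[32,0],[45,16],[50,0]]
[[21,8],[32,0],[37,16],[42,0],[45,16],[50,0]]
[[21,8],[32,0],[37,16],[42,0],[45,16],[48,19],[49,16],[50,0]]
[[21,8],[31,16],[42,0],[45,16],[48,19],[49,16],[50,0]]
[[21,8],[31,16],[42,0],[45,16],[48,19],[49,16],[50,0]]
[[21,8],[31,16],[35,20],[38,16],[42,0],[45,16],[48,19],[49,16],[50,0]]
[[21,8],[31,16],[35,20],[38,16],[42,0],[45,16],[48,19],[49,16],[50,0]]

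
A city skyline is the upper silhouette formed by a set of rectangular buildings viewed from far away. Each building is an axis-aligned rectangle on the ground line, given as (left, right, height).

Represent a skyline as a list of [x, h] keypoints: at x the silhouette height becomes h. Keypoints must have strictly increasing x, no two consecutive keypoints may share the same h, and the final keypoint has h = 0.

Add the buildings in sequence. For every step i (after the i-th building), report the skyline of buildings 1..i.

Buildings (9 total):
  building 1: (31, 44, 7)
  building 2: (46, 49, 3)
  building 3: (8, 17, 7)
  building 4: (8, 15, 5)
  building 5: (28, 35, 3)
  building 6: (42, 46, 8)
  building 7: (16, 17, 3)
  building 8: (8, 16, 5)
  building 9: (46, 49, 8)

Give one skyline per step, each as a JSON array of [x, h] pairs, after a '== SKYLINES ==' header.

== SKYLINES ==
[[31,7],[44,0]]
[[31,7],[44,0],[46,3],[49,0]]
[[8,7],[17,0],[31,7],[44,0],[46,3],[49,0]]
[[8,7],[17,0],[31,7],[44,0],[46,3],[49,0]]
[[8,7],[17,0],[28,3],[31,7],[44,0],[46,3],[49,0]]
[[8,7],[17,0],[28,3],[31,7],[42,8],[46,3],[49,0]]
[[8,7],[17,0],[28,3],[31,7],[42,8],[46,3],[49,0]]
[[8,7],[17,0],[28,3],[31,7],[42,8],[46,3],[49,0]]
[[8,7],[17,0],[28,3],[31,7],[42,8],[49,0]]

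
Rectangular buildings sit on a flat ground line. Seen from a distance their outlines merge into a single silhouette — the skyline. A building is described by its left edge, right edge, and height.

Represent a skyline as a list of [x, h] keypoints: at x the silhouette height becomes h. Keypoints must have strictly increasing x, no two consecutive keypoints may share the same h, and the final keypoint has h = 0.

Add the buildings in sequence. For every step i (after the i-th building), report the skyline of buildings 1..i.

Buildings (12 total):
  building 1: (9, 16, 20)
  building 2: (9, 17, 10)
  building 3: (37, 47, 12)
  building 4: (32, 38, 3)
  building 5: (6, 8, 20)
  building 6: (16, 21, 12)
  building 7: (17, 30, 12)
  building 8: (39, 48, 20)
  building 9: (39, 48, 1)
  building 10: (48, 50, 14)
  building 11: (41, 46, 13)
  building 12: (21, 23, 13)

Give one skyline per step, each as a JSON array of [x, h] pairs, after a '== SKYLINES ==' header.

== SKYLINES ==
[[9,20],[16,0]]
[[9,20],[16,10],[17,0]]
[[9,20],[16,10],[17,0],[37,12],[47,0]]
[[9,20],[16,10],[17,0],[32,3],[37,12],[47,0]]
[[6,20],[8,0],[9,20],[16,10],[17,0],[32,3],[37,12],[47,0]]
[[6,20],[8,0],[9,20],[16,12],[21,0],[32,3],[37,12],[47,0]]
[[6,20],[8,0],[9,20],[16,12],[30,0],[32,3],[37,12],[47,0]]
[[6,20],[8,0],[9,20],[16,12],[30,0],[32,3],[37,12],[39,20],[48,0]]
[[6,20],[8,0],[9,20],[16,12],[30,0],[32,3],[37,12],[39,20],[48,0]]
[[6,20],[8,0],[9,20],[16,12],[30,0],[32,3],[37,12],[39,20],[48,14],[50,0]]
[[6,20],[8,0],[9,20],[16,12],[30,0],[32,3],[37,12],[39,20],[48,14],[50,0]]
[[6,20],[8,0],[9,20],[16,12],[21,13],[23,12],[30,0],[32,3],[37,12],[39,20],[48,14],[50,0]]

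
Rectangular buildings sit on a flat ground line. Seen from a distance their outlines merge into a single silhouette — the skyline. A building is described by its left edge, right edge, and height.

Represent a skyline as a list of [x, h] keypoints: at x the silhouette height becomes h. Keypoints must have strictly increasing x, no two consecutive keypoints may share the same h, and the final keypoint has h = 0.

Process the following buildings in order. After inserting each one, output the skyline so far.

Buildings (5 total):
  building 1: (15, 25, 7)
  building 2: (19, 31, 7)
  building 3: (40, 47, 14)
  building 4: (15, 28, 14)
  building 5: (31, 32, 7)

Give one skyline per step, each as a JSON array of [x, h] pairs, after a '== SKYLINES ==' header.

== SKYLINES ==
[[15,7],[25,0]]
[[15,7],[31,0]]
[[15,7],[31,0],[40,14],[47,0]]
[[15,14],[28,7],[31,0],[40,14],[47,0]]
[[15,14],[28,7],[32,0],[40,14],[47,0]]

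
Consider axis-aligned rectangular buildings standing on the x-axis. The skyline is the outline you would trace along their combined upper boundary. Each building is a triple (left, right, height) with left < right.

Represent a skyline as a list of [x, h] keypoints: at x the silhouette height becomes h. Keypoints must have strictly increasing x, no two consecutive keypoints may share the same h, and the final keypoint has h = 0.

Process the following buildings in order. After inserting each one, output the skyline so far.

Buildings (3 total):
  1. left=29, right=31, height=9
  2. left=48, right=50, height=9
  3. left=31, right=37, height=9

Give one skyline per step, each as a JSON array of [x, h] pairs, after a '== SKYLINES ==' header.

== SKYLINES ==
[[29,9],[31,0]]
[[29,9],[31,0],[48,9],[50,0]]
[[29,9],[37,0],[48,9],[50,0]]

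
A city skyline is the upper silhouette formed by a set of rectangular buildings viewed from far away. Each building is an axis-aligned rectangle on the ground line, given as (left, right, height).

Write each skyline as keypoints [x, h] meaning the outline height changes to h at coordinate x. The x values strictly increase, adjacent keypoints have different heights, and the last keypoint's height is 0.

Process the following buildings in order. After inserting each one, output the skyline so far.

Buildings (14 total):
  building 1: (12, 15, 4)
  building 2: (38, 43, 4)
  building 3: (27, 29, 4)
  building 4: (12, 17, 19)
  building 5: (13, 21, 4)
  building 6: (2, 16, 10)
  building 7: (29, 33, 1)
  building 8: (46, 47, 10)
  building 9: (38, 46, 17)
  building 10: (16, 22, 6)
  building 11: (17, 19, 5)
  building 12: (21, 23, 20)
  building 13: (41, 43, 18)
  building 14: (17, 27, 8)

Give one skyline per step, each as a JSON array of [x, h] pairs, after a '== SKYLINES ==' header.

== SKYLINES ==
[[12,4],[15,0]]
[[12,4],[15,0],[38,4],[43,0]]
[[12,4],[15,0],[27,4],[29,0],[38,4],[43,0]]
[[12,19],[17,0],[27,4],[29,0],[38,4],[43,0]]
[[12,19],[17,4],[21,0],[27,4],[29,0],[38,4],[43,0]]
[[2,10],[12,19],[17,4],[21,0],[27,4],[29,0],[38,4],[43,0]]
[[2,10],[12,19],[17,4],[21,0],[27,4],[29,1],[33,0],[38,4],[43,0]]
[[2,10],[12,19],[17,4],[21,0],[27,4],[29,1],[33,0],[38,4],[43,0],[46,10],[47,0]]
[[2,10],[12,19],[17,4],[21,0],[27,4],[29,1],[33,0],[38,17],[46,10],[47,0]]
[[2,10],[12,19],[17,6],[22,0],[27,4],[29,1],[33,0],[38,17],[46,10],[47,0]]
[[2,10],[12,19],[17,6],[22,0],[27,4],[29,1],[33,0],[38,17],[46,10],[47,0]]
[[2,10],[12,19],[17,6],[21,20],[23,0],[27,4],[29,1],[33,0],[38,17],[46,10],[47,0]]
[[2,10],[12,19],[17,6],[21,20],[23,0],[27,4],[29,1],[33,0],[38,17],[41,18],[43,17],[46,10],[47,0]]
[[2,10],[12,19],[17,8],[21,20],[23,8],[27,4],[29,1],[33,0],[38,17],[41,18],[43,17],[46,10],[47,0]]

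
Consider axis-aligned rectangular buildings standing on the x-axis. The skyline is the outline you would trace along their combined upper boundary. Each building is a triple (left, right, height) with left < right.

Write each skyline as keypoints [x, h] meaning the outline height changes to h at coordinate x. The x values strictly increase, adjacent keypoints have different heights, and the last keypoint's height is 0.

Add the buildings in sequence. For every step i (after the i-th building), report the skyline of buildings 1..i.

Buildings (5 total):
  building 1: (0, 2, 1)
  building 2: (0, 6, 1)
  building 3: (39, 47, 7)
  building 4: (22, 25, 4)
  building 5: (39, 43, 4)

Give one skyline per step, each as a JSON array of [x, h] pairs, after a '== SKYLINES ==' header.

== SKYLINES ==
[[0,1],[2,0]]
[[0,1],[6,0]]
[[0,1],[6,0],[39,7],[47,0]]
[[0,1],[6,0],[22,4],[25,0],[39,7],[47,0]]
[[0,1],[6,0],[22,4],[25,0],[39,7],[47,0]]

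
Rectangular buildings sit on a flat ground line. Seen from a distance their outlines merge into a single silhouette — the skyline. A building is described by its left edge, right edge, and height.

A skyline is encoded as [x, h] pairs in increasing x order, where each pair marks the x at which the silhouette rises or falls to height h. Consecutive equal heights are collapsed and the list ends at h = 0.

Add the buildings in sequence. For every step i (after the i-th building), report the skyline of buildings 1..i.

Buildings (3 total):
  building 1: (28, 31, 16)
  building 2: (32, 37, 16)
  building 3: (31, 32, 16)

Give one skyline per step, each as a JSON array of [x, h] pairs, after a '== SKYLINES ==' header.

== SKYLINES ==
[[28,16],[31,0]]
[[28,16],[31,0],[32,16],[37,0]]
[[28,16],[37,0]]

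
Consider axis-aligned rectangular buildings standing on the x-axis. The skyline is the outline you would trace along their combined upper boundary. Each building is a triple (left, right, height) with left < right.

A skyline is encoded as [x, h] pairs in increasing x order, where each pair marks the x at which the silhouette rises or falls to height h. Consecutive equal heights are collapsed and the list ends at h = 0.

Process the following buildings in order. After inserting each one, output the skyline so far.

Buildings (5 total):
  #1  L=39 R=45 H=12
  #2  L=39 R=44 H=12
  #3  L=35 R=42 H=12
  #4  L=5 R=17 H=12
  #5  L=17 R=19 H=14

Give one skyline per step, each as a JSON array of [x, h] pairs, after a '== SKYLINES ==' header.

== SKYLINES ==
[[39,12],[45,0]]
[[39,12],[45,0]]
[[35,12],[45,0]]
[[5,12],[17,0],[35,12],[45,0]]
[[5,12],[17,14],[19,0],[35,12],[45,0]]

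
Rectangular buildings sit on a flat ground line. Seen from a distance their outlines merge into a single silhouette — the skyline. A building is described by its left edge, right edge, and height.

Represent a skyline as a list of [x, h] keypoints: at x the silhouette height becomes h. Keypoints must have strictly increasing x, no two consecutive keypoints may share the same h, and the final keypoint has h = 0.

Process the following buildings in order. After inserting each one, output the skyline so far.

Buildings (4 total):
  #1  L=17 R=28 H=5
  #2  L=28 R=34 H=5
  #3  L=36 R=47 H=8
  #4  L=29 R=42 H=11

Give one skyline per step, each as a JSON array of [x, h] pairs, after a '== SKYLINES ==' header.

== SKYLINES ==
[[17,5],[28,0]]
[[17,5],[34,0]]
[[17,5],[34,0],[36,8],[47,0]]
[[17,5],[29,11],[42,8],[47,0]]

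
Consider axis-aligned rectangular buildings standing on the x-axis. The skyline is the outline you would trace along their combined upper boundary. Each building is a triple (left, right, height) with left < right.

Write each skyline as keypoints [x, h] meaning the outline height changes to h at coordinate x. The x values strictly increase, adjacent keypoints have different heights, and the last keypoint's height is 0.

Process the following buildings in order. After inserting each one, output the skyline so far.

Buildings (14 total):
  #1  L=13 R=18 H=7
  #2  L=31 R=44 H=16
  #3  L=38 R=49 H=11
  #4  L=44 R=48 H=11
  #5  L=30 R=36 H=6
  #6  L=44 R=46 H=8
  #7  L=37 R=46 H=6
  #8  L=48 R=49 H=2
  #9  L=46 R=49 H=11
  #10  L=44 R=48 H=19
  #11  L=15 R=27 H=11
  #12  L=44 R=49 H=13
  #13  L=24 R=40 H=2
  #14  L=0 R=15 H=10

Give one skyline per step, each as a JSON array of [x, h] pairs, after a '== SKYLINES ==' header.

== SKYLINES ==
[[13,7],[18,0]]
[[13,7],[18,0],[31,16],[44,0]]
[[13,7],[18,0],[31,16],[44,11],[49,0]]
[[13,7],[18,0],[31,16],[44,11],[49,0]]
[[13,7],[18,0],[30,6],[31,16],[44,11],[49,0]]
[[13,7],[18,0],[30,6],[31,16],[44,11],[49,0]]
[[13,7],[18,0],[30,6],[31,16],[44,11],[49,0]]
[[13,7],[18,0],[30,6],[31,16],[44,11],[49,0]]
[[13,7],[18,0],[30,6],[31,16],[44,11],[49,0]]
[[13,7],[18,0],[30,6],[31,16],[44,19],[48,11],[49,0]]
[[13,7],[15,11],[27,0],[30,6],[31,16],[44,19],[48,11],[49,0]]
[[13,7],[15,11],[27,0],[30,6],[31,16],[44,19],[48,13],[49,0]]
[[13,7],[15,11],[27,2],[30,6],[31,16],[44,19],[48,13],[49,0]]
[[0,10],[15,11],[27,2],[30,6],[31,16],[44,19],[48,13],[49,0]]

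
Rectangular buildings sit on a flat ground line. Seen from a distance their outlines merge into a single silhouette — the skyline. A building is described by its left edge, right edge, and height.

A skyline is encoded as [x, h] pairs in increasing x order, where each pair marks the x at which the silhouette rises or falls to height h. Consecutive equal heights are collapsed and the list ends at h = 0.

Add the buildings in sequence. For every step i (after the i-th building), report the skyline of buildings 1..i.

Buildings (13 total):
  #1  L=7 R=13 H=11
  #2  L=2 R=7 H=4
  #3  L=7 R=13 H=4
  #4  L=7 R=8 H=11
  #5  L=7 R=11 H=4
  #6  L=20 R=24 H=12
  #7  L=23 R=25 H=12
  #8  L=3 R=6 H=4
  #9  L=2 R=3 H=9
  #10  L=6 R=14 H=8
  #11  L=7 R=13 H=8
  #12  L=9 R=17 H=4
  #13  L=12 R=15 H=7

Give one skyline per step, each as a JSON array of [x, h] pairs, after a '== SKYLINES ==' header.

== SKYLINES ==
[[7,11],[13,0]]
[[2,4],[7,11],[13,0]]
[[2,4],[7,11],[13,0]]
[[2,4],[7,11],[13,0]]
[[2,4],[7,11],[13,0]]
[[2,4],[7,11],[13,0],[20,12],[24,0]]
[[2,4],[7,11],[13,0],[20,12],[25,0]]
[[2,4],[7,11],[13,0],[20,12],[25,0]]
[[2,9],[3,4],[7,11],[13,0],[20,12],[25,0]]
[[2,9],[3,4],[6,8],[7,11],[13,8],[14,0],[20,12],[25,0]]
[[2,9],[3,4],[6,8],[7,11],[13,8],[14,0],[20,12],[25,0]]
[[2,9],[3,4],[6,8],[7,11],[13,8],[14,4],[17,0],[20,12],[25,0]]
[[2,9],[3,4],[6,8],[7,11],[13,8],[14,7],[15,4],[17,0],[20,12],[25,0]]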